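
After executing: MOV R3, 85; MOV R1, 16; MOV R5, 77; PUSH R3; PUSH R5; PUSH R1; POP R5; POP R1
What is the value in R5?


Stack trace (top is rightmost):
  MOV R3, 85  → R3 = 85
  MOV R1, 16  → R1 = 16
  MOV R5, 77  → R5 = 77
  PUSH R3  → stack: [85]
  PUSH R5  → stack: [85, 77]
  PUSH R1  → stack: [85, 77, 16]
  POP R5  → R5 = 16, stack: [85, 77]
  POP R1  → R1 = 77, stack: [85]
Final: R5 = 16

16


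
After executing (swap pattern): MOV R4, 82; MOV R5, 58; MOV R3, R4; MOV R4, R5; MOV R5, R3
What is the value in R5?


Register state trace (swap pattern):
  MOV R4, 82  → R4 = 82
  MOV R5, 58  → R5 = 58
  MOV R3, R4  → R3 = 82  (save R4)
  MOV R4, R5  → R4 = 58  (R4 gets R5's value)
  MOV R5, R3  → R5 = 82  (R5 gets saved value)
Final: R5 = 82

82


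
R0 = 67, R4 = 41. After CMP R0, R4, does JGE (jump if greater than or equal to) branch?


Trace:
  R0 = 67, R4 = 41
  CMP R0, R4  → compares 67 vs 41
  JGE checks: is 67 greater than or equal to 41?
  67 > 41, so condition is true
Branch taken: Yes

Yes


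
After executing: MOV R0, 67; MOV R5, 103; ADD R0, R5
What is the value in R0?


Register state trace:
  MOV R0, 67  → R0 = 67
  MOV R5, 103  → R5 = 103
  ADD R0, R5  → R0 = 67 + 103 = 170
Final: R0 = 170

170


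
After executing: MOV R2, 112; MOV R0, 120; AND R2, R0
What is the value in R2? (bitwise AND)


Register state trace:
  MOV R2, 112  → R2 = 112 (0b01110000)
  MOV R0, 120  → R0 = 120 (0b01111000)
  AND R2, R0  → R2 = 112 AND 120 = 112 (0b01110000)
Final: R2 = 112

112


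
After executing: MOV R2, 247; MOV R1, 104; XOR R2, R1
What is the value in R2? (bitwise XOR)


Register state trace:
  MOV R2, 247  → R2 = 247 (0b11110111)
  MOV R1, 104  → R1 = 104 (0b01101000)
  XOR R2, R1  → R2 = 247 XOR 104 = 159 (0b10011111)
Final: R2 = 159

159


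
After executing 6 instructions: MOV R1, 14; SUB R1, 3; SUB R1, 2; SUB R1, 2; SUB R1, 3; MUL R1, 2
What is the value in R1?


Register state trace:
  MOV R1, 14  → R1 = 14
  SUB R1, 3  → R1 = 14 - 3 = 11
  SUB R1, 2  → R1 = 11 - 2 = 9
  SUB R1, 2  → R1 = 9 - 2 = 7
  SUB R1, 3  → R1 = 7 - 3 = 4
  MUL R1, 2  → R1 = 4 * 2 = 8
Final: R1 = 8

8


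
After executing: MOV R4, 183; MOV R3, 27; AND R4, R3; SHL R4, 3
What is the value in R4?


Register state trace:
  MOV R4, 183  → R4 = 183 (0b10110111)
  MOV R3, 27  → R3 = 27 (0b00011011)
  AND R4, R3  → R4 = 183 AND 27 = 19 (0b00010011)
  SHL R4, 3  → R4 = 19 << 3 = 152
Final: R4 = 152

152


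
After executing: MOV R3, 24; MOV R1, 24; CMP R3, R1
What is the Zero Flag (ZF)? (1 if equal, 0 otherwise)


Register state trace:
  MOV R3, 24  → R3 = 24
  MOV R1, 24  → R1 = 24
  CMP R3, R1  → computes 24 - 24 = 0
  Result is zero, so values are equal
ZF = 1

1


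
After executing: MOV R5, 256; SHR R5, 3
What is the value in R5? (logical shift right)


Register state trace:
  MOV R5, 256  → R5 = 256
  SHR R5, 3  → R5 = 256 >> 3 = 256 // 2^3 = 32
Final: R5 = 32

32


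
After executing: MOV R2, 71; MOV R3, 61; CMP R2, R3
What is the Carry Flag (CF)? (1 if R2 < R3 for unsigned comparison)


Register state trace:
  MOV R2, 71  → R2 = 71
  MOV R3, 61  → R3 = 61
  CMP R2, R3  → unsigned 71 - 61: no borrow
  71 >= 61, so CF = 0
CF = 0

0


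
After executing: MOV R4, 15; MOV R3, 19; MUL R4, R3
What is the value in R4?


Register state trace:
  MOV R4, 15  → R4 = 15
  MOV R3, 19  → R3 = 19
  MUL R4, R3  → R4 = 15 * 19 = 285
Final: R4 = 285

285


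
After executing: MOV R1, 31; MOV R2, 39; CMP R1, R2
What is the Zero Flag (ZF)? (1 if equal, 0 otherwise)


Register state trace:
  MOV R1, 31  → R1 = 31
  MOV R2, 39  → R2 = 39
  CMP R1, R2  → computes 31 - 39 = -8
  Result is nonzero, so values are not equal
ZF = 0

0


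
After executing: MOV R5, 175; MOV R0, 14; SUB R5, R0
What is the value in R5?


Register state trace:
  MOV R5, 175  → R5 = 175
  MOV R0, 14  → R0 = 14
  SUB R5, R0  → R5 = 175 - 14 = 161
Final: R5 = 161

161


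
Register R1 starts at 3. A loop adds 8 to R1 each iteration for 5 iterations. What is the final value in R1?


Starting value: R1 = 3
  Iter 1: R1 = 3 + 8 = 11
  Iter 2: R1 = 11 + 8 = 19
  Iter 3: R1 = 19 + 8 = 27
  Iter 4: R1 = 27 + 8 = 35
  Iter 5: R1 = 35 + 8 = 43
Final: R1 = 43

43


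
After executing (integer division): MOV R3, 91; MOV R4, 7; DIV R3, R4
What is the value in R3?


Register state trace:
  MOV R3, 91  → R3 = 91
  MOV R4, 7  → R4 = 7
  DIV R3, R4  → R3 = 91 // 7 = 13
Final: R3 = 13

13


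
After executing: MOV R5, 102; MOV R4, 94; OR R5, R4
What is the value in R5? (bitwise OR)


Register state trace:
  MOV R5, 102  → R5 = 102 (0b01100110)
  MOV R4, 94  → R4 = 94 (0b01011110)
  OR R5, R4   → R5 = 102 OR 94 = 126 (0b01111110)
Final: R5 = 126

126


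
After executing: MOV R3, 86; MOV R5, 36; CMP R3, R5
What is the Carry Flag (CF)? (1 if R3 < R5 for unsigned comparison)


Register state trace:
  MOV R3, 86  → R3 = 86
  MOV R5, 36  → R5 = 36
  CMP R3, R5  → unsigned 86 - 36: no borrow
  86 >= 36, so CF = 0
CF = 0

0


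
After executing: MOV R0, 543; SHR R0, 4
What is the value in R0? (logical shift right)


Register state trace:
  MOV R0, 543  → R0 = 543
  SHR R0, 4  → R0 = 543 >> 4 = 543 // 2^4 = 33
Final: R0 = 33

33


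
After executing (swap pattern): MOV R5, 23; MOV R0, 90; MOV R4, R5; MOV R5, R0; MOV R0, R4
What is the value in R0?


Register state trace (swap pattern):
  MOV R5, 23  → R5 = 23
  MOV R0, 90  → R0 = 90
  MOV R4, R5  → R4 = 23  (save R5)
  MOV R5, R0  → R5 = 90  (R5 gets R0's value)
  MOV R0, R4  → R0 = 23  (R0 gets saved value)
Final: R0 = 23

23


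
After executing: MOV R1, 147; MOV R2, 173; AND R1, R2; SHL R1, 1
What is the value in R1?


Register state trace:
  MOV R1, 147  → R1 = 147 (0b10010011)
  MOV R2, 173  → R2 = 173 (0b10101101)
  AND R1, R2  → R1 = 147 AND 173 = 129 (0b10000001)
  SHL R1, 1  → R1 = 129 << 1 = 258
Final: R1 = 258

258


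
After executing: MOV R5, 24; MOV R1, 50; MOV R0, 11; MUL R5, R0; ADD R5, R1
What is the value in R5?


Register state trace:
  MOV R5, 24  → R5 = 24
  MOV R1, 50  → R1 = 50
  MOV R0, 11  → R0 = 11
  MUL R5, R0  → R5 = 24 * 11 = 264
  ADD R5, R1  → R5 = 264 + 50 = 314
Final: R5 = 314

314


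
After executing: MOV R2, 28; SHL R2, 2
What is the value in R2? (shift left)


Register state trace:
  MOV R2, 28  → R2 = 28
  SHL R2, 2  → R2 = 28 << 2 = 28 * 2^2 = 112
Final: R2 = 112

112


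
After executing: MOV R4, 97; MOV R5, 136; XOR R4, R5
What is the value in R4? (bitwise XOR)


Register state trace:
  MOV R4, 97  → R4 = 97 (0b01100001)
  MOV R5, 136  → R5 = 136 (0b10001000)
  XOR R4, R5  → R4 = 97 XOR 136 = 233 (0b11101001)
Final: R4 = 233

233


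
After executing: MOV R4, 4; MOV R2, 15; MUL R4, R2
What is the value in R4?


Register state trace:
  MOV R4, 4  → R4 = 4
  MOV R2, 15  → R2 = 15
  MUL R4, R2  → R4 = 4 * 15 = 60
Final: R4 = 60

60


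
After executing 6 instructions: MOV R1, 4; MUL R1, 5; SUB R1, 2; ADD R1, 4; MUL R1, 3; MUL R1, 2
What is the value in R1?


Register state trace:
  MOV R1, 4  → R1 = 4
  MUL R1, 5  → R1 = 4 * 5 = 20
  SUB R1, 2  → R1 = 20 - 2 = 18
  ADD R1, 4  → R1 = 18 + 4 = 22
  MUL R1, 3  → R1 = 22 * 3 = 66
  MUL R1, 2  → R1 = 66 * 2 = 132
Final: R1 = 132

132


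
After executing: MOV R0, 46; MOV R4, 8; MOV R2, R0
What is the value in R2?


Register state trace:
  MOV R0, 46  → R0 = 46
  MOV R4, 8  → R4 = 8
  MOV R2, R0  → R2 = 46
Final: R2 = 46

46


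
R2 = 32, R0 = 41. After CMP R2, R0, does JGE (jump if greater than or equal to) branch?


Trace:
  R2 = 32, R0 = 41
  CMP R2, R0  → compares 32 vs 41
  JGE checks: is 32 greater than or equal to 41?
  32 < 41, so condition is false
Branch taken: No

No


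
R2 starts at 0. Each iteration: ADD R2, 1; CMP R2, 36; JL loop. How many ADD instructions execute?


Loop trace (R2 starts at 0, target 36, step 1):
  ADD #1: R2 = 0 + 1 = 1  → 1 < 36, loop
  ADD #2: R2 = 1 + 1 = 2  → 2 < 36, loop
  ADD #3: R2 = 2 + 1 = 3  → 3 < 36, loop
  ADD #4: R2 = 3 + 1 = 4  → 4 < 36, loop
  ADD #5: R2 = 4 + 1 = 5  → 5 < 36, loop
  ADD #6: R2 = 5 + 1 = 6  → 6 < 36, loop
  ADD #7: R2 = 6 + 1 = 7  → 7 < 36, loop
  ADD #8: R2 = 7 + 1 = 8  → 8 < 36, loop
  ADD #9: R2 = 8 + 1 = 9  → 9 < 36, loop
  ADD #10: R2 = 9 + 1 = 10  → 10 < 36, loop
  ADD #11: R2 = 10 + 1 = 11  → 11 < 36, loop
  ADD #12: R2 = 11 + 1 = 12  → 12 < 36, loop
  ADD #13: R2 = 12 + 1 = 13  → 13 < 36, loop
  ADD #14: R2 = 13 + 1 = 14  → 14 < 36, loop
  ADD #15: R2 = 14 + 1 = 15  → 15 < 36, loop
  ADD #16: R2 = 15 + 1 = 16  → 16 < 36, loop
  ADD #17: R2 = 16 + 1 = 17  → 17 < 36, loop
  ADD #18: R2 = 17 + 1 = 18  → 18 < 36, loop
  ADD #19: R2 = 18 + 1 = 19  → 19 < 36, loop
  ADD #20: R2 = 19 + 1 = 20  → 20 < 36, loop
  ADD #21: R2 = 20 + 1 = 21  → 21 < 36, loop
  ADD #22: R2 = 21 + 1 = 22  → 22 < 36, loop
  ADD #23: R2 = 22 + 1 = 23  → 23 < 36, loop
  ADD #24: R2 = 23 + 1 = 24  → 24 < 36, loop
  ADD #25: R2 = 24 + 1 = 25  → 25 < 36, loop
  ADD #26: R2 = 25 + 1 = 26  → 26 < 36, loop
  ADD #27: R2 = 26 + 1 = 27  → 27 < 36, loop
  ADD #28: R2 = 27 + 1 = 28  → 28 < 36, loop
  ADD #29: R2 = 28 + 1 = 29  → 29 < 36, loop
  ADD #30: R2 = 29 + 1 = 30  → 30 < 36, loop
  ADD #31: R2 = 30 + 1 = 31  → 31 < 36, loop
  ADD #32: R2 = 31 + 1 = 32  → 32 < 36, loop
  ADD #33: R2 = 32 + 1 = 33  → 33 < 36, loop
  ADD #34: R2 = 33 + 1 = 34  → 34 < 36, loop
  ADD #35: R2 = 34 + 1 = 35  → 35 < 36, loop
  ADD #36: R2 = 35 + 1 = 36  → 36 >= 36, exit
Total ADD instructions: 36

36


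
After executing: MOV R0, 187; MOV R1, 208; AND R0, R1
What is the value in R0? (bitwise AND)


Register state trace:
  MOV R0, 187  → R0 = 187 (0b10111011)
  MOV R1, 208  → R1 = 208 (0b11010000)
  AND R0, R1  → R0 = 187 AND 208 = 144 (0b10010000)
Final: R0 = 144

144


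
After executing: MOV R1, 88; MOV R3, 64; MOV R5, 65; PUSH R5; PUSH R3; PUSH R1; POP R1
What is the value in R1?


Stack trace (top is rightmost):
  MOV R1, 88  → R1 = 88
  MOV R3, 64  → R3 = 64
  MOV R5, 65  → R5 = 65
  PUSH R5  → stack: [65]
  PUSH R3  → stack: [65, 64]
  PUSH R1  → stack: [65, 64, 88]
  POP R1  → R1 = 88, stack: [65, 64]
Final: R1 = 88

88


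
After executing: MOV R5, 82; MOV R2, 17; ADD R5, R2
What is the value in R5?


Register state trace:
  MOV R5, 82  → R5 = 82
  MOV R2, 17  → R2 = 17
  ADD R5, R2  → R5 = 82 + 17 = 99
Final: R5 = 99

99


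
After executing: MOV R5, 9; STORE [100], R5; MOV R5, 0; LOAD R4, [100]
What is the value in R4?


Register and memory trace:
  MOV R5, 9  → R5 = 9
  STORE [100], R5  → mem[100] = 9
  MOV R5, 0  → R5 = 0
  LOAD R4, [100]  → R4 = mem[100] = 9
Final: R4 = 9

9


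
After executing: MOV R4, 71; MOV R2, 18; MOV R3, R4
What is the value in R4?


Register state trace:
  MOV R4, 71  → R4 = 71
  MOV R2, 18  → R2 = 18
  MOV R3, R4  → R3 = 71
Final: R4 = 71

71


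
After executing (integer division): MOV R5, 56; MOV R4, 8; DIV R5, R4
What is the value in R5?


Register state trace:
  MOV R5, 56  → R5 = 56
  MOV R4, 8  → R4 = 8
  DIV R5, R4  → R5 = 56 // 8 = 7
Final: R5 = 7

7


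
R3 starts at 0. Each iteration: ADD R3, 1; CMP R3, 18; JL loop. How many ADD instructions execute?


Loop trace (R3 starts at 0, target 18, step 1):
  ADD #1: R3 = 0 + 1 = 1  → 1 < 18, loop
  ADD #2: R3 = 1 + 1 = 2  → 2 < 18, loop
  ADD #3: R3 = 2 + 1 = 3  → 3 < 18, loop
  ADD #4: R3 = 3 + 1 = 4  → 4 < 18, loop
  ADD #5: R3 = 4 + 1 = 5  → 5 < 18, loop
  ADD #6: R3 = 5 + 1 = 6  → 6 < 18, loop
  ADD #7: R3 = 6 + 1 = 7  → 7 < 18, loop
  ADD #8: R3 = 7 + 1 = 8  → 8 < 18, loop
  ADD #9: R3 = 8 + 1 = 9  → 9 < 18, loop
  ADD #10: R3 = 9 + 1 = 10  → 10 < 18, loop
  ADD #11: R3 = 10 + 1 = 11  → 11 < 18, loop
  ADD #12: R3 = 11 + 1 = 12  → 12 < 18, loop
  ADD #13: R3 = 12 + 1 = 13  → 13 < 18, loop
  ADD #14: R3 = 13 + 1 = 14  → 14 < 18, loop
  ADD #15: R3 = 14 + 1 = 15  → 15 < 18, loop
  ADD #16: R3 = 15 + 1 = 16  → 16 < 18, loop
  ADD #17: R3 = 16 + 1 = 17  → 17 < 18, loop
  ADD #18: R3 = 17 + 1 = 18  → 18 >= 18, exit
Total ADD instructions: 18

18


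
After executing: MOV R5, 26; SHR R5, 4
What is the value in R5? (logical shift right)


Register state trace:
  MOV R5, 26  → R5 = 26
  SHR R5, 4  → R5 = 26 >> 4 = 26 // 2^4 = 1
Final: R5 = 1

1


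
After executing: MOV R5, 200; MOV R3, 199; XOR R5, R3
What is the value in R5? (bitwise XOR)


Register state trace:
  MOV R5, 200  → R5 = 200 (0b11001000)
  MOV R3, 199  → R3 = 199 (0b11000111)
  XOR R5, R3  → R5 = 200 XOR 199 = 15 (0b00001111)
Final: R5 = 15

15


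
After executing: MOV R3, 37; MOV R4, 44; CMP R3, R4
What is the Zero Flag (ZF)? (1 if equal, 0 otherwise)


Register state trace:
  MOV R3, 37  → R3 = 37
  MOV R4, 44  → R4 = 44
  CMP R3, R4  → computes 37 - 44 = -7
  Result is nonzero, so values are not equal
ZF = 0

0


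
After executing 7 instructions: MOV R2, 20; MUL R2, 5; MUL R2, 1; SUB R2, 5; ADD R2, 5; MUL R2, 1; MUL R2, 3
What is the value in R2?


Register state trace:
  MOV R2, 20  → R2 = 20
  MUL R2, 5  → R2 = 20 * 5 = 100
  MUL R2, 1  → R2 = 100 * 1 = 100
  SUB R2, 5  → R2 = 100 - 5 = 95
  ADD R2, 5  → R2 = 95 + 5 = 100
  MUL R2, 1  → R2 = 100 * 1 = 100
  MUL R2, 3  → R2 = 100 * 3 = 300
Final: R2 = 300

300


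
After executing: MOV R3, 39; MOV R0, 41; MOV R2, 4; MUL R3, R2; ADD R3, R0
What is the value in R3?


Register state trace:
  MOV R3, 39  → R3 = 39
  MOV R0, 41  → R0 = 41
  MOV R2, 4  → R2 = 4
  MUL R3, R2  → R3 = 39 * 4 = 156
  ADD R3, R0  → R3 = 156 + 41 = 197
Final: R3 = 197

197


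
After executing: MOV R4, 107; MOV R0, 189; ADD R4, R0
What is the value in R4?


Register state trace:
  MOV R4, 107  → R4 = 107
  MOV R0, 189  → R0 = 189
  ADD R4, R0  → R4 = 107 + 189 = 296
Final: R4 = 296

296


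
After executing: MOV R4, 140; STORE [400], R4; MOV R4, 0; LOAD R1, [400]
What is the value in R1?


Register and memory trace:
  MOV R4, 140  → R4 = 140
  STORE [400], R4  → mem[400] = 140
  MOV R4, 0  → R4 = 0
  LOAD R1, [400]  → R1 = mem[400] = 140
Final: R1 = 140

140


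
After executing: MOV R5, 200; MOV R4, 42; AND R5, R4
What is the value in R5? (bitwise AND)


Register state trace:
  MOV R5, 200  → R5 = 200 (0b11001000)
  MOV R4, 42  → R4 = 42 (0b00101010)
  AND R5, R4  → R5 = 200 AND 42 = 8 (0b00001000)
Final: R5 = 8

8


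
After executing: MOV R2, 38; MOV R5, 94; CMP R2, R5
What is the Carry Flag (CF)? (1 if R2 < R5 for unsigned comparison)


Register state trace:
  MOV R2, 38  → R2 = 38
  MOV R5, 94  → R5 = 94
  CMP R2, R5  → unsigned 38 - 94: borrow occurs
  38 < 94, so CF = 1
CF = 1

1


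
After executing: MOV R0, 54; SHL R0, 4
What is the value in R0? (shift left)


Register state trace:
  MOV R0, 54  → R0 = 54
  SHL R0, 4  → R0 = 54 << 4 = 54 * 2^4 = 864
Final: R0 = 864

864


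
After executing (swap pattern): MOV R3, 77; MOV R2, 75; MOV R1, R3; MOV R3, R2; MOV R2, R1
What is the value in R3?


Register state trace (swap pattern):
  MOV R3, 77  → R3 = 77
  MOV R2, 75  → R2 = 75
  MOV R1, R3  → R1 = 77  (save R3)
  MOV R3, R2  → R3 = 75  (R3 gets R2's value)
  MOV R2, R1  → R2 = 77  (R2 gets saved value)
Final: R3 = 75

75


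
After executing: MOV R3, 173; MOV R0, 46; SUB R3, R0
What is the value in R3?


Register state trace:
  MOV R3, 173  → R3 = 173
  MOV R0, 46  → R0 = 46
  SUB R3, R0  → R3 = 173 - 46 = 127
Final: R3 = 127

127


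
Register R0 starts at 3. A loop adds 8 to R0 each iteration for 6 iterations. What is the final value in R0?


Starting value: R0 = 3
  Iter 1: R0 = 3 + 8 = 11
  Iter 2: R0 = 11 + 8 = 19
  Iter 3: R0 = 19 + 8 = 27
  Iter 4: R0 = 27 + 8 = 35
  Iter 5: R0 = 35 + 8 = 43
  Iter 6: R0 = 43 + 8 = 51
Final: R0 = 51

51


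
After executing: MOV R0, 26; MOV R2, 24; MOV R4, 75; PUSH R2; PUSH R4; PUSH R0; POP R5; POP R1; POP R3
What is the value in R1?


Stack trace (top is rightmost):
  MOV R0, 26  → R0 = 26
  MOV R2, 24  → R2 = 24
  MOV R4, 75  → R4 = 75
  PUSH R2  → stack: [24]
  PUSH R4  → stack: [24, 75]
  PUSH R0  → stack: [24, 75, 26]
  POP R5  → R5 = 26, stack: [24, 75]
  POP R1  → R1 = 75, stack: [24]
  POP R3  → R3 = 24, stack: []
Final: R1 = 75

75


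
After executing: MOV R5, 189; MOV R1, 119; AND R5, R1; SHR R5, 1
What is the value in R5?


Register state trace:
  MOV R5, 189  → R5 = 189 (0b10111101)
  MOV R1, 119  → R1 = 119 (0b01110111)
  AND R5, R1  → R5 = 189 AND 119 = 53 (0b00110101)
  SHR R5, 1  → R5 = 53 >> 1 = 26
Final: R5 = 26

26


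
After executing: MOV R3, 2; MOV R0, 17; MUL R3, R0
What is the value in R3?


Register state trace:
  MOV R3, 2  → R3 = 2
  MOV R0, 17  → R0 = 17
  MUL R3, R0  → R3 = 2 * 17 = 34
Final: R3 = 34

34


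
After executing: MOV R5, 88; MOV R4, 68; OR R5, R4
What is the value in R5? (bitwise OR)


Register state trace:
  MOV R5, 88  → R5 = 88 (0b01011000)
  MOV R4, 68  → R4 = 68 (0b01000100)
  OR R5, R4   → R5 = 88 OR 68 = 92 (0b01011100)
Final: R5 = 92

92


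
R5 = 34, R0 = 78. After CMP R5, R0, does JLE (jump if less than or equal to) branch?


Trace:
  R5 = 34, R0 = 78
  CMP R5, R0  → compares 34 vs 78
  JLE checks: is 34 less than or equal to 78?
  34 < 78, so condition is true
Branch taken: Yes

Yes


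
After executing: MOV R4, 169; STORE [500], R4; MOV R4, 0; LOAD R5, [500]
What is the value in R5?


Register and memory trace:
  MOV R4, 169  → R4 = 169
  STORE [500], R4  → mem[500] = 169
  MOV R4, 0  → R4 = 0
  LOAD R5, [500]  → R5 = mem[500] = 169
Final: R5 = 169

169


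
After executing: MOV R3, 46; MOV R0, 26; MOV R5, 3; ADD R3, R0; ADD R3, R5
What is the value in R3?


Register state trace:
  MOV R3, 46  → R3 = 46
  MOV R0, 26  → R0 = 26
  MOV R5, 3  → R5 = 3
  ADD R3, R0  → R3 = 46 + 26 = 72
  ADD R3, R5  → R3 = 72 + 3 = 75
Final: R3 = 75

75


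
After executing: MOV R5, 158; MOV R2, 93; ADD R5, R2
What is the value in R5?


Register state trace:
  MOV R5, 158  → R5 = 158
  MOV R2, 93  → R2 = 93
  ADD R5, R2  → R5 = 158 + 93 = 251
Final: R5 = 251

251


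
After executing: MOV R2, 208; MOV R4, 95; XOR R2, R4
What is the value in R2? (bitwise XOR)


Register state trace:
  MOV R2, 208  → R2 = 208 (0b11010000)
  MOV R4, 95  → R4 = 95 (0b01011111)
  XOR R2, R4  → R2 = 208 XOR 95 = 143 (0b10001111)
Final: R2 = 143

143


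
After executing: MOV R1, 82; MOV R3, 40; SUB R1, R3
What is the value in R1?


Register state trace:
  MOV R1, 82  → R1 = 82
  MOV R3, 40  → R3 = 40
  SUB R1, R3  → R1 = 82 - 40 = 42
Final: R1 = 42

42


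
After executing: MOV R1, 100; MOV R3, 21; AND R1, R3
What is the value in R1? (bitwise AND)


Register state trace:
  MOV R1, 100  → R1 = 100 (0b01100100)
  MOV R3, 21  → R3 = 21 (0b00010101)
  AND R1, R3  → R1 = 100 AND 21 = 4 (0b00000100)
Final: R1 = 4

4


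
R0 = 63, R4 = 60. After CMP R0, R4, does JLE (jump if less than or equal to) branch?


Trace:
  R0 = 63, R4 = 60
  CMP R0, R4  → compares 63 vs 60
  JLE checks: is 63 less than or equal to 60?
  63 > 60, so condition is false
Branch taken: No

No


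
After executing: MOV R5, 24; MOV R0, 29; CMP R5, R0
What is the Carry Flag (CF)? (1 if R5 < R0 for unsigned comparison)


Register state trace:
  MOV R5, 24  → R5 = 24
  MOV R0, 29  → R0 = 29
  CMP R5, R0  → unsigned 24 - 29: borrow occurs
  24 < 29, so CF = 1
CF = 1

1


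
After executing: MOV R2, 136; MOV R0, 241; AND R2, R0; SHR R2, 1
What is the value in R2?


Register state trace:
  MOV R2, 136  → R2 = 136 (0b10001000)
  MOV R0, 241  → R0 = 241 (0b11110001)
  AND R2, R0  → R2 = 136 AND 241 = 128 (0b10000000)
  SHR R2, 1  → R2 = 128 >> 1 = 64
Final: R2 = 64

64


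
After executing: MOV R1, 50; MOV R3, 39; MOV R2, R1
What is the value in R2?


Register state trace:
  MOV R1, 50  → R1 = 50
  MOV R3, 39  → R3 = 39
  MOV R2, R1  → R2 = 50
Final: R2 = 50

50


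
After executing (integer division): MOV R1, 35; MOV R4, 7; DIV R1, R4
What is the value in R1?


Register state trace:
  MOV R1, 35  → R1 = 35
  MOV R4, 7  → R4 = 7
  DIV R1, R4  → R1 = 35 // 7 = 5
Final: R1 = 5

5


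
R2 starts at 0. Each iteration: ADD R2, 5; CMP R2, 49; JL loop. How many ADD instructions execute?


Loop trace (R2 starts at 0, target 49, step 5):
  ADD #1: R2 = 0 + 5 = 5  → 5 < 49, loop
  ADD #2: R2 = 5 + 5 = 10  → 10 < 49, loop
  ADD #3: R2 = 10 + 5 = 15  → 15 < 49, loop
  ADD #4: R2 = 15 + 5 = 20  → 20 < 49, loop
  ADD #5: R2 = 20 + 5 = 25  → 25 < 49, loop
  ADD #6: R2 = 25 + 5 = 30  → 30 < 49, loop
  ADD #7: R2 = 30 + 5 = 35  → 35 < 49, loop
  ADD #8: R2 = 35 + 5 = 40  → 40 < 49, loop
  ADD #9: R2 = 40 + 5 = 45  → 45 < 49, loop
  ADD #10: R2 = 45 + 5 = 50  → 50 >= 49, exit
Total ADD instructions: 10

10


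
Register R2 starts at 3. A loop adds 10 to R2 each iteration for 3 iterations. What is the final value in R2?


Starting value: R2 = 3
  Iter 1: R2 = 3 + 10 = 13
  Iter 2: R2 = 13 + 10 = 23
  Iter 3: R2 = 23 + 10 = 33
Final: R2 = 33

33


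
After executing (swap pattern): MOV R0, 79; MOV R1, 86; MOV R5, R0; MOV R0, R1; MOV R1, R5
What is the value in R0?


Register state trace (swap pattern):
  MOV R0, 79  → R0 = 79
  MOV R1, 86  → R1 = 86
  MOV R5, R0  → R5 = 79  (save R0)
  MOV R0, R1  → R0 = 86  (R0 gets R1's value)
  MOV R1, R5  → R1 = 79  (R1 gets saved value)
Final: R0 = 86

86


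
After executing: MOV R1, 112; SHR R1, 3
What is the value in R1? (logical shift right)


Register state trace:
  MOV R1, 112  → R1 = 112
  SHR R1, 3  → R1 = 112 >> 3 = 112 // 2^3 = 14
Final: R1 = 14

14


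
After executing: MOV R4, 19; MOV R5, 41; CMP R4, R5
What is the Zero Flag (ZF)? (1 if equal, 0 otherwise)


Register state trace:
  MOV R4, 19  → R4 = 19
  MOV R5, 41  → R5 = 41
  CMP R4, R5  → computes 19 - 41 = -22
  Result is nonzero, so values are not equal
ZF = 0

0


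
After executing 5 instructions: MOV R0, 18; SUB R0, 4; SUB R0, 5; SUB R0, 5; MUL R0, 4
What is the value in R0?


Register state trace:
  MOV R0, 18  → R0 = 18
  SUB R0, 4  → R0 = 18 - 4 = 14
  SUB R0, 5  → R0 = 14 - 5 = 9
  SUB R0, 5  → R0 = 9 - 5 = 4
  MUL R0, 4  → R0 = 4 * 4 = 16
Final: R0 = 16

16


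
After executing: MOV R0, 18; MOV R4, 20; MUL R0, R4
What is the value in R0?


Register state trace:
  MOV R0, 18  → R0 = 18
  MOV R4, 20  → R4 = 20
  MUL R0, R4  → R0 = 18 * 20 = 360
Final: R0 = 360

360


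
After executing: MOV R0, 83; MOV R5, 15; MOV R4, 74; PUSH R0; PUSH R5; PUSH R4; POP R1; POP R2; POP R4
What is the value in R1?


Stack trace (top is rightmost):
  MOV R0, 83  → R0 = 83
  MOV R5, 15  → R5 = 15
  MOV R4, 74  → R4 = 74
  PUSH R0  → stack: [83]
  PUSH R5  → stack: [83, 15]
  PUSH R4  → stack: [83, 15, 74]
  POP R1  → R1 = 74, stack: [83, 15]
  POP R2  → R2 = 15, stack: [83]
  POP R4  → R4 = 83, stack: []
Final: R1 = 74

74


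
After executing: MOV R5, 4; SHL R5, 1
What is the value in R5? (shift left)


Register state trace:
  MOV R5, 4  → R5 = 4
  SHL R5, 1  → R5 = 4 << 1 = 4 * 2^1 = 8
Final: R5 = 8

8


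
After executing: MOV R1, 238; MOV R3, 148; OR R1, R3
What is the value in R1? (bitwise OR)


Register state trace:
  MOV R1, 238  → R1 = 238 (0b11101110)
  MOV R3, 148  → R3 = 148 (0b10010100)
  OR R1, R3   → R1 = 238 OR 148 = 254 (0b11111110)
Final: R1 = 254

254


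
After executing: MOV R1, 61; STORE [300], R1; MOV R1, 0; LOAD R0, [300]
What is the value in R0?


Register and memory trace:
  MOV R1, 61  → R1 = 61
  STORE [300], R1  → mem[300] = 61
  MOV R1, 0  → R1 = 0
  LOAD R0, [300]  → R0 = mem[300] = 61
Final: R0 = 61

61


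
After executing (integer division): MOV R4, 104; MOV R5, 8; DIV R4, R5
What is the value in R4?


Register state trace:
  MOV R4, 104  → R4 = 104
  MOV R5, 8  → R5 = 8
  DIV R4, R5  → R4 = 104 // 8 = 13
Final: R4 = 13

13


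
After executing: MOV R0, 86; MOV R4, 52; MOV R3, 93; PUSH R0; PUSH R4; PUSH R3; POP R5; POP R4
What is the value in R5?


Stack trace (top is rightmost):
  MOV R0, 86  → R0 = 86
  MOV R4, 52  → R4 = 52
  MOV R3, 93  → R3 = 93
  PUSH R0  → stack: [86]
  PUSH R4  → stack: [86, 52]
  PUSH R3  → stack: [86, 52, 93]
  POP R5  → R5 = 93, stack: [86, 52]
  POP R4  → R4 = 52, stack: [86]
Final: R5 = 93

93


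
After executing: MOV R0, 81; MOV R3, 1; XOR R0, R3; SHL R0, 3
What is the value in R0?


Register state trace:
  MOV R0, 81  → R0 = 81 (0b01010001)
  MOV R3, 1  → R3 = 1 (0b00000001)
  XOR R0, R3  → R0 = 81 XOR 1 = 80 (0b01010000)
  SHL R0, 3  → R0 = 80 << 3 = 640
Final: R0 = 640

640


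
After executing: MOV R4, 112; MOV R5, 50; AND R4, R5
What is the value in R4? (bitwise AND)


Register state trace:
  MOV R4, 112  → R4 = 112 (0b01110000)
  MOV R5, 50  → R5 = 50 (0b00110010)
  AND R4, R5  → R4 = 112 AND 50 = 48 (0b00110000)
Final: R4 = 48

48


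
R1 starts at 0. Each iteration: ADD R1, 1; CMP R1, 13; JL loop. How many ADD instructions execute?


Loop trace (R1 starts at 0, target 13, step 1):
  ADD #1: R1 = 0 + 1 = 1  → 1 < 13, loop
  ADD #2: R1 = 1 + 1 = 2  → 2 < 13, loop
  ADD #3: R1 = 2 + 1 = 3  → 3 < 13, loop
  ADD #4: R1 = 3 + 1 = 4  → 4 < 13, loop
  ADD #5: R1 = 4 + 1 = 5  → 5 < 13, loop
  ADD #6: R1 = 5 + 1 = 6  → 6 < 13, loop
  ADD #7: R1 = 6 + 1 = 7  → 7 < 13, loop
  ADD #8: R1 = 7 + 1 = 8  → 8 < 13, loop
  ADD #9: R1 = 8 + 1 = 9  → 9 < 13, loop
  ADD #10: R1 = 9 + 1 = 10  → 10 < 13, loop
  ADD #11: R1 = 10 + 1 = 11  → 11 < 13, loop
  ADD #12: R1 = 11 + 1 = 12  → 12 < 13, loop
  ADD #13: R1 = 12 + 1 = 13  → 13 >= 13, exit
Total ADD instructions: 13

13


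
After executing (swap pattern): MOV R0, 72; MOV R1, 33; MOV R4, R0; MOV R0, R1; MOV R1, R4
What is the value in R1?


Register state trace (swap pattern):
  MOV R0, 72  → R0 = 72
  MOV R1, 33  → R1 = 33
  MOV R4, R0  → R4 = 72  (save R0)
  MOV R0, R1  → R0 = 33  (R0 gets R1's value)
  MOV R1, R4  → R1 = 72  (R1 gets saved value)
Final: R1 = 72

72


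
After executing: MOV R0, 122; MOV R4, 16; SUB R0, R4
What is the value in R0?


Register state trace:
  MOV R0, 122  → R0 = 122
  MOV R4, 16  → R4 = 16
  SUB R0, R4  → R0 = 122 - 16 = 106
Final: R0 = 106

106


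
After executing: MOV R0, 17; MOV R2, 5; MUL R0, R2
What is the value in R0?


Register state trace:
  MOV R0, 17  → R0 = 17
  MOV R2, 5  → R2 = 5
  MUL R0, R2  → R0 = 17 * 5 = 85
Final: R0 = 85

85


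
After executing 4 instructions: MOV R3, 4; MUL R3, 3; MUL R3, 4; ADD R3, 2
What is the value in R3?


Register state trace:
  MOV R3, 4  → R3 = 4
  MUL R3, 3  → R3 = 4 * 3 = 12
  MUL R3, 4  → R3 = 12 * 4 = 48
  ADD R3, 2  → R3 = 48 + 2 = 50
Final: R3 = 50

50


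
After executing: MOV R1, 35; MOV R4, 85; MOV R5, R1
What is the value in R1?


Register state trace:
  MOV R1, 35  → R1 = 35
  MOV R4, 85  → R4 = 85
  MOV R5, R1  → R5 = 35
Final: R1 = 35

35


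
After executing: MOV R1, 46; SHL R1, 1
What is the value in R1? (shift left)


Register state trace:
  MOV R1, 46  → R1 = 46
  SHL R1, 1  → R1 = 46 << 1 = 46 * 2^1 = 92
Final: R1 = 92

92


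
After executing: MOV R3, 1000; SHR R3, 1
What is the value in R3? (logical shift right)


Register state trace:
  MOV R3, 1000  → R3 = 1000
  SHR R3, 1  → R3 = 1000 >> 1 = 1000 // 2^1 = 500
Final: R3 = 500

500


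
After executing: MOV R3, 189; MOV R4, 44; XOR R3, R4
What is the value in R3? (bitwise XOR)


Register state trace:
  MOV R3, 189  → R3 = 189 (0b10111101)
  MOV R4, 44  → R4 = 44 (0b00101100)
  XOR R3, R4  → R3 = 189 XOR 44 = 145 (0b10010001)
Final: R3 = 145

145


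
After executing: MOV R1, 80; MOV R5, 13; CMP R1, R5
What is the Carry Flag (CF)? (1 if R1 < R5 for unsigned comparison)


Register state trace:
  MOV R1, 80  → R1 = 80
  MOV R5, 13  → R5 = 13
  CMP R1, R5  → unsigned 80 - 13: no borrow
  80 >= 13, so CF = 0
CF = 0

0


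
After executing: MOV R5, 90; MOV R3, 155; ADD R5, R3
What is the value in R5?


Register state trace:
  MOV R5, 90  → R5 = 90
  MOV R3, 155  → R3 = 155
  ADD R5, R3  → R5 = 90 + 155 = 245
Final: R5 = 245

245


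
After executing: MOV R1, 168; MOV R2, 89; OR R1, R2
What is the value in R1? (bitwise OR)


Register state trace:
  MOV R1, 168  → R1 = 168 (0b10101000)
  MOV R2, 89  → R2 = 89 (0b01011001)
  OR R1, R2   → R1 = 168 OR 89 = 249 (0b11111001)
Final: R1 = 249

249


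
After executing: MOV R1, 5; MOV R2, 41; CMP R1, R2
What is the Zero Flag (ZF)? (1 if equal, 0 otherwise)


Register state trace:
  MOV R1, 5  → R1 = 5
  MOV R2, 41  → R2 = 41
  CMP R1, R2  → computes 5 - 41 = -36
  Result is nonzero, so values are not equal
ZF = 0

0


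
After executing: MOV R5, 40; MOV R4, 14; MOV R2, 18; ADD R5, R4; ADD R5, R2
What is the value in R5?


Register state trace:
  MOV R5, 40  → R5 = 40
  MOV R4, 14  → R4 = 14
  MOV R2, 18  → R2 = 18
  ADD R5, R4  → R5 = 40 + 14 = 54
  ADD R5, R2  → R5 = 54 + 18 = 72
Final: R5 = 72

72


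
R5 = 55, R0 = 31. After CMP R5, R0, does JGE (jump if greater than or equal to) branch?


Trace:
  R5 = 55, R0 = 31
  CMP R5, R0  → compares 55 vs 31
  JGE checks: is 55 greater than or equal to 31?
  55 > 31, so condition is true
Branch taken: Yes

Yes


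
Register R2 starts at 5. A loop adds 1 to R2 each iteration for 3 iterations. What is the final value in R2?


Starting value: R2 = 5
  Iter 1: R2 = 5 + 1 = 6
  Iter 2: R2 = 6 + 1 = 7
  Iter 3: R2 = 7 + 1 = 8
Final: R2 = 8

8


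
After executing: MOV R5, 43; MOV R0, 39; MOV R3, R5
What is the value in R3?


Register state trace:
  MOV R5, 43  → R5 = 43
  MOV R0, 39  → R0 = 39
  MOV R3, R5  → R3 = 43
Final: R3 = 43

43


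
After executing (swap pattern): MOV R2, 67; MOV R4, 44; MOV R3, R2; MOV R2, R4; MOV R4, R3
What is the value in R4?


Register state trace (swap pattern):
  MOV R2, 67  → R2 = 67
  MOV R4, 44  → R4 = 44
  MOV R3, R2  → R3 = 67  (save R2)
  MOV R2, R4  → R2 = 44  (R2 gets R4's value)
  MOV R4, R3  → R4 = 67  (R4 gets saved value)
Final: R4 = 67

67


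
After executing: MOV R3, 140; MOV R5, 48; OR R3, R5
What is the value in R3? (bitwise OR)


Register state trace:
  MOV R3, 140  → R3 = 140 (0b10001100)
  MOV R5, 48  → R5 = 48 (0b00110000)
  OR R3, R5   → R3 = 140 OR 48 = 188 (0b10111100)
Final: R3 = 188

188


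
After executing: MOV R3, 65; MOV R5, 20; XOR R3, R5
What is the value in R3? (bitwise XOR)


Register state trace:
  MOV R3, 65  → R3 = 65 (0b01000001)
  MOV R5, 20  → R5 = 20 (0b00010100)
  XOR R3, R5  → R3 = 65 XOR 20 = 85 (0b01010101)
Final: R3 = 85

85


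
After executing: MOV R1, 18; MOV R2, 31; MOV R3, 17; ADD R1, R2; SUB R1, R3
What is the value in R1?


Register state trace:
  MOV R1, 18  → R1 = 18
  MOV R2, 31  → R2 = 31
  MOV R3, 17  → R3 = 17
  ADD R1, R2  → R1 = 18 + 31 = 49
  SUB R1, R3  → R1 = 49 - 17 = 32
Final: R1 = 32

32


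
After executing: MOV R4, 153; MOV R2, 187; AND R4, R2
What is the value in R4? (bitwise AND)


Register state trace:
  MOV R4, 153  → R4 = 153 (0b10011001)
  MOV R2, 187  → R2 = 187 (0b10111011)
  AND R4, R2  → R4 = 153 AND 187 = 153 (0b10011001)
Final: R4 = 153

153


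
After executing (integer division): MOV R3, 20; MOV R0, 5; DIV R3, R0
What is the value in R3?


Register state trace:
  MOV R3, 20  → R3 = 20
  MOV R0, 5  → R0 = 5
  DIV R3, R0  → R3 = 20 // 5 = 4
Final: R3 = 4

4


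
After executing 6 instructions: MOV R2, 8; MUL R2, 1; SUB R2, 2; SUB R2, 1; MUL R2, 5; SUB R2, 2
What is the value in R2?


Register state trace:
  MOV R2, 8  → R2 = 8
  MUL R2, 1  → R2 = 8 * 1 = 8
  SUB R2, 2  → R2 = 8 - 2 = 6
  SUB R2, 1  → R2 = 6 - 1 = 5
  MUL R2, 5  → R2 = 5 * 5 = 25
  SUB R2, 2  → R2 = 25 - 2 = 23
Final: R2 = 23

23


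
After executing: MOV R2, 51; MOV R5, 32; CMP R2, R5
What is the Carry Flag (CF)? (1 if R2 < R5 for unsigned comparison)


Register state trace:
  MOV R2, 51  → R2 = 51
  MOV R5, 32  → R5 = 32
  CMP R2, R5  → unsigned 51 - 32: no borrow
  51 >= 32, so CF = 0
CF = 0

0


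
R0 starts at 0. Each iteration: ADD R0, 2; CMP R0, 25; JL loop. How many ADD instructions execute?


Loop trace (R0 starts at 0, target 25, step 2):
  ADD #1: R0 = 0 + 2 = 2  → 2 < 25, loop
  ADD #2: R0 = 2 + 2 = 4  → 4 < 25, loop
  ADD #3: R0 = 4 + 2 = 6  → 6 < 25, loop
  ADD #4: R0 = 6 + 2 = 8  → 8 < 25, loop
  ADD #5: R0 = 8 + 2 = 10  → 10 < 25, loop
  ADD #6: R0 = 10 + 2 = 12  → 12 < 25, loop
  ADD #7: R0 = 12 + 2 = 14  → 14 < 25, loop
  ADD #8: R0 = 14 + 2 = 16  → 16 < 25, loop
  ADD #9: R0 = 16 + 2 = 18  → 18 < 25, loop
  ADD #10: R0 = 18 + 2 = 20  → 20 < 25, loop
  ADD #11: R0 = 20 + 2 = 22  → 22 < 25, loop
  ADD #12: R0 = 22 + 2 = 24  → 24 < 25, loop
  ADD #13: R0 = 24 + 2 = 26  → 26 >= 25, exit
Total ADD instructions: 13

13


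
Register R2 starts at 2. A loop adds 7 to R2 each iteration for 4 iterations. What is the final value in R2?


Starting value: R2 = 2
  Iter 1: R2 = 2 + 7 = 9
  Iter 2: R2 = 9 + 7 = 16
  Iter 3: R2 = 16 + 7 = 23
  Iter 4: R2 = 23 + 7 = 30
Final: R2 = 30

30


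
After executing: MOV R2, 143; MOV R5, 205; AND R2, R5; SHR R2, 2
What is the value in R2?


Register state trace:
  MOV R2, 143  → R2 = 143 (0b10001111)
  MOV R5, 205  → R5 = 205 (0b11001101)
  AND R2, R5  → R2 = 143 AND 205 = 141 (0b10001101)
  SHR R2, 2  → R2 = 141 >> 2 = 35
Final: R2 = 35

35


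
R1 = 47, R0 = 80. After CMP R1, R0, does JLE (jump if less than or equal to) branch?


Trace:
  R1 = 47, R0 = 80
  CMP R1, R0  → compares 47 vs 80
  JLE checks: is 47 less than or equal to 80?
  47 < 80, so condition is true
Branch taken: Yes

Yes


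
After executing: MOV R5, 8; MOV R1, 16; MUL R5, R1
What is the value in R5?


Register state trace:
  MOV R5, 8  → R5 = 8
  MOV R1, 16  → R1 = 16
  MUL R5, R1  → R5 = 8 * 16 = 128
Final: R5 = 128

128


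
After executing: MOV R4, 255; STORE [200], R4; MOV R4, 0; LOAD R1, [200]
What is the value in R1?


Register and memory trace:
  MOV R4, 255  → R4 = 255
  STORE [200], R4  → mem[200] = 255
  MOV R4, 0  → R4 = 0
  LOAD R1, [200]  → R1 = mem[200] = 255
Final: R1 = 255

255


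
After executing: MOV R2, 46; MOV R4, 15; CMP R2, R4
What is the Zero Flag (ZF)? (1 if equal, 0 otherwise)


Register state trace:
  MOV R2, 46  → R2 = 46
  MOV R4, 15  → R4 = 15
  CMP R2, R4  → computes 46 - 15 = 31
  Result is nonzero, so values are not equal
ZF = 0

0


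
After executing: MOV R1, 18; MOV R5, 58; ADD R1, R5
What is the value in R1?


Register state trace:
  MOV R1, 18  → R1 = 18
  MOV R5, 58  → R5 = 58
  ADD R1, R5  → R1 = 18 + 58 = 76
Final: R1 = 76

76


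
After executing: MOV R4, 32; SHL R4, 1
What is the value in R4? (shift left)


Register state trace:
  MOV R4, 32  → R4 = 32
  SHL R4, 1  → R4 = 32 << 1 = 32 * 2^1 = 64
Final: R4 = 64

64


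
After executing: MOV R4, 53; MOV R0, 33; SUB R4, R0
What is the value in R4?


Register state trace:
  MOV R4, 53  → R4 = 53
  MOV R0, 33  → R0 = 33
  SUB R4, R0  → R4 = 53 - 33 = 20
Final: R4 = 20

20


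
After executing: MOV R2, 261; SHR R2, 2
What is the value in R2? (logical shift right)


Register state trace:
  MOV R2, 261  → R2 = 261
  SHR R2, 2  → R2 = 261 >> 2 = 261 // 2^2 = 65
Final: R2 = 65

65


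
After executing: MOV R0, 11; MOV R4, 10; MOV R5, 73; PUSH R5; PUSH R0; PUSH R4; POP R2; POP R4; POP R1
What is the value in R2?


Stack trace (top is rightmost):
  MOV R0, 11  → R0 = 11
  MOV R4, 10  → R4 = 10
  MOV R5, 73  → R5 = 73
  PUSH R5  → stack: [73]
  PUSH R0  → stack: [73, 11]
  PUSH R4  → stack: [73, 11, 10]
  POP R2  → R2 = 10, stack: [73, 11]
  POP R4  → R4 = 11, stack: [73]
  POP R1  → R1 = 73, stack: []
Final: R2 = 10

10


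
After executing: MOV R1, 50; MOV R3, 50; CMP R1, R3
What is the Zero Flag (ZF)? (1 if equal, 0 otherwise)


Register state trace:
  MOV R1, 50  → R1 = 50
  MOV R3, 50  → R3 = 50
  CMP R1, R3  → computes 50 - 50 = 0
  Result is zero, so values are equal
ZF = 1

1


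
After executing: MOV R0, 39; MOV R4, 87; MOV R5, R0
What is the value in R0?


Register state trace:
  MOV R0, 39  → R0 = 39
  MOV R4, 87  → R4 = 87
  MOV R5, R0  → R5 = 39
Final: R0 = 39

39


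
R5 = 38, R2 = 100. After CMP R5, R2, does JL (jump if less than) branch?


Trace:
  R5 = 38, R2 = 100
  CMP R5, R2  → compares 38 vs 100
  JL checks: is 38 less than 100?
  38 < 100, so condition is true
Branch taken: Yes

Yes


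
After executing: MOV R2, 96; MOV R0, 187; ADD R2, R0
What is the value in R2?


Register state trace:
  MOV R2, 96  → R2 = 96
  MOV R0, 187  → R0 = 187
  ADD R2, R0  → R2 = 96 + 187 = 283
Final: R2 = 283

283


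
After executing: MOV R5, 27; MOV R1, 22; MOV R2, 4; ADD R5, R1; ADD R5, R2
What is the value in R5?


Register state trace:
  MOV R5, 27  → R5 = 27
  MOV R1, 22  → R1 = 22
  MOV R2, 4  → R2 = 4
  ADD R5, R1  → R5 = 27 + 22 = 49
  ADD R5, R2  → R5 = 49 + 4 = 53
Final: R5 = 53

53


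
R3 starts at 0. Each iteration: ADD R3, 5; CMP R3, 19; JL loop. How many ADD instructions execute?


Loop trace (R3 starts at 0, target 19, step 5):
  ADD #1: R3 = 0 + 5 = 5  → 5 < 19, loop
  ADD #2: R3 = 5 + 5 = 10  → 10 < 19, loop
  ADD #3: R3 = 10 + 5 = 15  → 15 < 19, loop
  ADD #4: R3 = 15 + 5 = 20  → 20 >= 19, exit
Total ADD instructions: 4

4


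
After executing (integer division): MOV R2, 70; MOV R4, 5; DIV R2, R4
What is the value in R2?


Register state trace:
  MOV R2, 70  → R2 = 70
  MOV R4, 5  → R4 = 5
  DIV R2, R4  → R2 = 70 // 5 = 14
Final: R2 = 14

14


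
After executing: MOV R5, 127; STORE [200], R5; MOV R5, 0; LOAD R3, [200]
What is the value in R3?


Register and memory trace:
  MOV R5, 127  → R5 = 127
  STORE [200], R5  → mem[200] = 127
  MOV R5, 0  → R5 = 0
  LOAD R3, [200]  → R3 = mem[200] = 127
Final: R3 = 127

127


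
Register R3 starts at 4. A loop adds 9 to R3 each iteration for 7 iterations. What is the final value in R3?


Starting value: R3 = 4
  Iter 1: R3 = 4 + 9 = 13
  Iter 2: R3 = 13 + 9 = 22
  Iter 3: R3 = 22 + 9 = 31
  Iter 4: R3 = 31 + 9 = 40
  Iter 5: R3 = 40 + 9 = 49
  Iter 6: R3 = 49 + 9 = 58
  Iter 7: R3 = 58 + 9 = 67
Final: R3 = 67

67


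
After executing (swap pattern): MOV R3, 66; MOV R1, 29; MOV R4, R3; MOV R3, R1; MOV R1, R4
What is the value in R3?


Register state trace (swap pattern):
  MOV R3, 66  → R3 = 66
  MOV R1, 29  → R1 = 29
  MOV R4, R3  → R4 = 66  (save R3)
  MOV R3, R1  → R3 = 29  (R3 gets R1's value)
  MOV R1, R4  → R1 = 66  (R1 gets saved value)
Final: R3 = 29

29


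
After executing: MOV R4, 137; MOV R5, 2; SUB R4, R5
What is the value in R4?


Register state trace:
  MOV R4, 137  → R4 = 137
  MOV R5, 2  → R5 = 2
  SUB R4, R5  → R4 = 137 - 2 = 135
Final: R4 = 135

135


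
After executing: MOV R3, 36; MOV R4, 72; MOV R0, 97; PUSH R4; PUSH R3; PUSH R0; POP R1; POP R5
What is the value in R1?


Stack trace (top is rightmost):
  MOV R3, 36  → R3 = 36
  MOV R4, 72  → R4 = 72
  MOV R0, 97  → R0 = 97
  PUSH R4  → stack: [72]
  PUSH R3  → stack: [72, 36]
  PUSH R0  → stack: [72, 36, 97]
  POP R1  → R1 = 97, stack: [72, 36]
  POP R5  → R5 = 36, stack: [72]
Final: R1 = 97

97


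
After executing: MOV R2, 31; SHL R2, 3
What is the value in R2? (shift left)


Register state trace:
  MOV R2, 31  → R2 = 31
  SHL R2, 3  → R2 = 31 << 3 = 31 * 2^3 = 248
Final: R2 = 248

248
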